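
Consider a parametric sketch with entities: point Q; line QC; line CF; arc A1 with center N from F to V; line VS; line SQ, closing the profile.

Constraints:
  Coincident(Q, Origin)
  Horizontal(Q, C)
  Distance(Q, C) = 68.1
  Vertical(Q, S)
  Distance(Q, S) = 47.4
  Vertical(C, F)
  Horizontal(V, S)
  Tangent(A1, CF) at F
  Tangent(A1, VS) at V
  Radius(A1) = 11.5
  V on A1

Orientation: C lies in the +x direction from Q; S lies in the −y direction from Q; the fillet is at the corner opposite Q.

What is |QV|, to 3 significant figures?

73.8

The virtual corner opposite Q is at (68.1, -47.4). A1 meets CF tangentially, so NF is at right angles to CF and since A1 is tangent to VS there, NV ⟂ VS, with radius 11.5, so the center N sits 11.5 in from both sides at N = (56.6, -35.9). That places the tangent points at F = (68.1, -35.9) on CF and V = (56.6, -47.4) on VS. Then |QV| = |V − Q| = 73.8.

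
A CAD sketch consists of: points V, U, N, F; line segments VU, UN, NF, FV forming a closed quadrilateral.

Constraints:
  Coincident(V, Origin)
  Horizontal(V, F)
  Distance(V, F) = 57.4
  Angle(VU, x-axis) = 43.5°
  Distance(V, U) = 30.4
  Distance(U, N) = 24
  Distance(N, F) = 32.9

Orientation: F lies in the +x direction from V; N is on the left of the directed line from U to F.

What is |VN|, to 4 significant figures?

53.51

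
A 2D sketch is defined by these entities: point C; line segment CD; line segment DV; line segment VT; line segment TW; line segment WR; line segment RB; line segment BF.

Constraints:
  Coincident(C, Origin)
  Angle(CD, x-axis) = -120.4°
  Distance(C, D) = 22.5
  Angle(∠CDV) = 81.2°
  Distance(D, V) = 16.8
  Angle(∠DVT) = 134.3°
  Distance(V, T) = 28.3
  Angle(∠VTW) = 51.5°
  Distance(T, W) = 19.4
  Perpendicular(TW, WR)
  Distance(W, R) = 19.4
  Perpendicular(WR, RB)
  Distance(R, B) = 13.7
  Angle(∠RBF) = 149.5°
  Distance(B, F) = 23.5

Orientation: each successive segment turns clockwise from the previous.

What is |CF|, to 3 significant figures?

48.1

WR is perpendicular to RB, so RB runs at 147°; with |RB| = 13.7, B = (-32.8, 0.0657). ∠RBF = 149.5° gives BF at 116° from the x-axis; with |BF| = 23.5, F = (-43.2, 21.2). Then |CF| = |F − C| = 48.1.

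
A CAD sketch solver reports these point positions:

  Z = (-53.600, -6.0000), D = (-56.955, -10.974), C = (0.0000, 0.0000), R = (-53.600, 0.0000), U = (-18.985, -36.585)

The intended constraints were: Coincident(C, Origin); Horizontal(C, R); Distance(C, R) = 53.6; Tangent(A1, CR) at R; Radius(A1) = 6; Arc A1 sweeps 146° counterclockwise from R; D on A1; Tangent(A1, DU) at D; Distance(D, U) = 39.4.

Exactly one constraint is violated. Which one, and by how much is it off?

Distance(D, U) = 39.4 — off by 6.40.

C = (0.00, 0.00) ✓; C.y = 0.00, R.y = 0.00 ✓; |CR| = 53.60 ✓; ∠(ZR, RC) = 90.00° ✓; |ZR| = 6.000 ✓; bearing(Z→D) − bearing(Z→R) = 146.0° ✓; |ZD| = 6.000 ✓; ∠(ZD, DU) = 90.00° ✓; |DU| = 45.80 ✗.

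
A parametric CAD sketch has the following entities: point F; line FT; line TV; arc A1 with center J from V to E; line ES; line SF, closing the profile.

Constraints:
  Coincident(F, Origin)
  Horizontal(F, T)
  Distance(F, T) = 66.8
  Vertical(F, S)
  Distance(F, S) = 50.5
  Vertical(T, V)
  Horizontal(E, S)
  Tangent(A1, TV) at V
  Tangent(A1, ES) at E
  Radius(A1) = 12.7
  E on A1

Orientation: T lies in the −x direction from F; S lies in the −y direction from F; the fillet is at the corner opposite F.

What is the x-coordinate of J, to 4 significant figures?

-54.10

F is at the origin; F and T share the same y with |FT| = 66.8 and T on the −x side, so T = (-66.80, 0.000). FS is vertical with |FS| = 50.5 and S on the −y side, so S = (0.000, -50.50). The virtual corner opposite F is at (-66.80, -50.50). The tangent condition forces JV to be normal to TV and A1 meets ES tangentially, so JE is at right angles to ES, with radius 12.7, so the center J sits 12.7 in from both sides at J = (-54.10, -37.80). So J.x = -54.10.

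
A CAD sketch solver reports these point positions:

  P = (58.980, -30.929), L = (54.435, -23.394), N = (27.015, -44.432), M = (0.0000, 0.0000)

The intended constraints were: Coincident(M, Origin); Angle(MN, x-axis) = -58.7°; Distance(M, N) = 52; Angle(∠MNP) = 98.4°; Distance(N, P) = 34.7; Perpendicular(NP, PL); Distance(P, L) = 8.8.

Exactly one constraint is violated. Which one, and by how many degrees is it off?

Perpendicular(NP, PL) — off by 8.20°.

M = (0.00, 0.00) ✓; MN at -58.70° ✓; |MN| = 52.00 ✓; ∠MNP = 98.40° ✓; |NP| = 34.70 ✓; ∠(NP, PL) = 98.20° ✗; |PL| = 8.800 ✓.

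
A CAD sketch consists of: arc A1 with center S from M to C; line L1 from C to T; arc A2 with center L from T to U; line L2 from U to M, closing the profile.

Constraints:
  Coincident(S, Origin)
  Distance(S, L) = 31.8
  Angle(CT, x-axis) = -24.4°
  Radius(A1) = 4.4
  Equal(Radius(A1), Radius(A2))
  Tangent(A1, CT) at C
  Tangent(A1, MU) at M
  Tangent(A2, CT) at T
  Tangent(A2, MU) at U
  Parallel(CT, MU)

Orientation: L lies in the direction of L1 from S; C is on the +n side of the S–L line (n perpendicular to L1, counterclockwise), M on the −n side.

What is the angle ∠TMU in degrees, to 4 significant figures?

15.47°

The slot axis is L1's direction at -24.4°, so u = (cos -24.4°, sin -24.4°) = (0.9107, -0.4131) and n = (−sin -24.4°, cos -24.4°) = (0.4131, 0.9107). S is at the origin and L lies 31.8 along u from S, so L = 31.8·u = (28.96, -13.14). Tangency of A1 to both parallel lines with radius 4.4 puts C and M at S ± 4.4·n: C = (1.818, 4.007), M = (-1.818, -4.007). Equal radii place T and U the same way about L: T = L + 4.4·n = (30.78, -9.130), U = L − 4.4·n = (27.14, -17.14). Then cos ∠TMU = MT·MU / (|MT||MU|), giving 15.47°.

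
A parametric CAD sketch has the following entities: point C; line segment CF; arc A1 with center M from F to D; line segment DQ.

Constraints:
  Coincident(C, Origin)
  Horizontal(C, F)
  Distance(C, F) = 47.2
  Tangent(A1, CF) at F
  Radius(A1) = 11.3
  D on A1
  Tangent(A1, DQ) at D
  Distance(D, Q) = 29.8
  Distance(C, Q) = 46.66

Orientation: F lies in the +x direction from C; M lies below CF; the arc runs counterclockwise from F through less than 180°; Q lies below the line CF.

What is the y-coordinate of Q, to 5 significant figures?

-37.028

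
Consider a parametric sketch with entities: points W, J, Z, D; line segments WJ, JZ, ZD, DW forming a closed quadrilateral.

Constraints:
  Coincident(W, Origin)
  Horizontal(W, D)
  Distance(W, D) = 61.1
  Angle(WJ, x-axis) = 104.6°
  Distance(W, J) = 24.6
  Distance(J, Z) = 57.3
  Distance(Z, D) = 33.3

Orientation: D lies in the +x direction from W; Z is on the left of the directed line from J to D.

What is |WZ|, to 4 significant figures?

59.62

W is at the origin; WD is horizontal with |WD| = 61.1 and D in +x, so D = (61.1, 0). WJ runs at 104.6° with |WJ| = 24.6, so J = (-6.201, 23.81). Z is determined by |JZ| = 57.3 and |ZD| = 33.3 together: it lies at the intersection of circle(J, 57.3) and circle(D, 33.3). With |JD| = 71.39, the foot of the radical line on JD is 50.92 from J and the perpendicular offset is √(57.3² − 50.92²) = 26.27. Taking the left-of-JD solution: Z = (50.57, 31.59).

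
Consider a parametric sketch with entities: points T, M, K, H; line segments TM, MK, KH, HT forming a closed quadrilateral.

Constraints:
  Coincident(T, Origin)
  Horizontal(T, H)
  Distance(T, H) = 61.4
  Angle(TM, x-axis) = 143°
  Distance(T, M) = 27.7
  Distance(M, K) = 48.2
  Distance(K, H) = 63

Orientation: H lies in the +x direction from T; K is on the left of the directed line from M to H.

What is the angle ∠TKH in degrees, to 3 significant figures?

65.6°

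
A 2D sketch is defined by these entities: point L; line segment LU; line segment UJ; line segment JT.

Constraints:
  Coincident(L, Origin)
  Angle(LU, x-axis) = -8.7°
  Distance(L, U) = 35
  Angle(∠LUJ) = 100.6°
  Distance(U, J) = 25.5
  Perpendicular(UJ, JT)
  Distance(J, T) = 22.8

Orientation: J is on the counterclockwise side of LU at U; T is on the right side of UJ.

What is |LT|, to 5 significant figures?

65.515

L is at the origin; LU runs at -8.7° with length 35.0, so U = 35.0·(cos -8.7°, sin -8.7°) = (34.597, -5.2941). ∠LUJ = 100.6°, so UJ runs at -8.7° + (180° − 100.6°) = 70.700° from the x-axis; with |UJ| = 25.5, J = U + 25.5·(cos 70.700°, sin 70.700°) = (43.025, 18.773). UJ ⟂ JT; with |JT| = 22.8 on the right of UJ, T = J + 22.8·(0.94380, -0.33051) = (64.544, 11.237). Then |LT| = |T − L| = 65.515.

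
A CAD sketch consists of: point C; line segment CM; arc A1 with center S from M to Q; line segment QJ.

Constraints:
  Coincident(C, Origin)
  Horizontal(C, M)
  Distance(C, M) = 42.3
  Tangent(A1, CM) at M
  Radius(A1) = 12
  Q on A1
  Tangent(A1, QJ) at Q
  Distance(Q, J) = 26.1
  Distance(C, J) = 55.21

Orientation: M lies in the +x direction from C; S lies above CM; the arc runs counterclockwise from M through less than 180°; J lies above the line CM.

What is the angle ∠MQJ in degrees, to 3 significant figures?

118°

C is at the origin; C and M share the same y with |CM| = 42.3 and M on the +x side, so M = (42.3, 0.00). The tangent condition forces SM to be normal to CM, so S = M + (0, 12) = (42.3, 12.0). Since SQ ⟂ QJ (tangency), |SJ| = √(12.0² + 26.1²) = 28.7 regardless of where Q sits on A1. So J lies on both circle(C, 55.21) and circle(S, 28.7); the above-CM intersection is J = (37.7, 40.4). Q is the foot of the tangent from J: Q = (52.3, 18.7).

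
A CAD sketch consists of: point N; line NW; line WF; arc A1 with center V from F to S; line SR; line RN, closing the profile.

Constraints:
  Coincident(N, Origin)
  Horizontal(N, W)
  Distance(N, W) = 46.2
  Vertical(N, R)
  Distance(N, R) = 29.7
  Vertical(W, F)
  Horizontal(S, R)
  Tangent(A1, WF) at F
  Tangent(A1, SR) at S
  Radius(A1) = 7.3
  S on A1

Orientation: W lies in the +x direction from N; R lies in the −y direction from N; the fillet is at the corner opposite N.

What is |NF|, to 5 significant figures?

51.344

The virtual corner opposite N is at (46.200, -29.700). A1 meets WF tangentially, so VF is at right angles to WF and tangency of A1 to SR means the radius VS is perpendicular to SR, with radius 7.3, so the center V sits 7.3 in from both sides at V = (38.900, -22.400). That places the tangent points at F = (46.200, -22.400) on WF and S = (38.900, -29.700) on SR. Then |NF| = |F − N| = 51.344.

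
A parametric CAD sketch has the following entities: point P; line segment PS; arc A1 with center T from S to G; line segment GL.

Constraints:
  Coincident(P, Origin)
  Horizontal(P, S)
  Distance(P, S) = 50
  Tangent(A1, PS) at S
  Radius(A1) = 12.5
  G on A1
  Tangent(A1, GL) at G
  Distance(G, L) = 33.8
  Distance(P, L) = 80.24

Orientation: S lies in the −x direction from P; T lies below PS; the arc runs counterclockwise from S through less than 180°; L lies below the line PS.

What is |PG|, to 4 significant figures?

63.32

Checks: |TG| = 12.50 ✓; ∠(TG, GL) = 90.00° ✓; |GL| = 33.80 ✓; |PL| = 80.24 ✓.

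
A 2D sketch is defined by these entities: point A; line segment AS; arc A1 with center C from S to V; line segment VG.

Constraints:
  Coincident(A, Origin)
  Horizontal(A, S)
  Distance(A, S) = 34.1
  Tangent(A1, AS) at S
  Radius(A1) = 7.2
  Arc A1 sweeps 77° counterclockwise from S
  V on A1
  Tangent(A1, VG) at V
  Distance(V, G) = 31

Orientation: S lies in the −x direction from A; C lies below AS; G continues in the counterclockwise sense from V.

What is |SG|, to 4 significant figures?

38.42

A is at the origin; A and S share the same y with |AS| = 34.1 and S on the −x side, so S = (-34.10, 0.000). Since A1 is tangent to AS there, CS ⟂ AS, so C = S + (0, -7.2) = (-34.10, -7.200). On A1, S sits at bearing 90° from C; a 77° counterclockwise sweep puts V at bearing 167°, so V = C + 7.2·(cos 167°, sin 167°) = (-41.12, -5.580). A1 meets VG tangentially, so CV is at right angles to VG, so VG runs along (−sin 167°, cos 167°); with |VG| = 31.0, G = (-48.09, -35.79). Then |SG| = |G − S| = 38.42.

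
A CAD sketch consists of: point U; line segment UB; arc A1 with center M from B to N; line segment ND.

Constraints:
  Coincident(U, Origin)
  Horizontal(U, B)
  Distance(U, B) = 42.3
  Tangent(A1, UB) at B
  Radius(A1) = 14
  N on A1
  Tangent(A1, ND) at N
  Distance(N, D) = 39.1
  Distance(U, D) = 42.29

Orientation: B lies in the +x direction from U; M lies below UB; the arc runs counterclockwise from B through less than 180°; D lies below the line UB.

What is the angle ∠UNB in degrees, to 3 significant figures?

137°

Checks: |UB| = 42.30 ✓; |MN| = 14.00 ✓; ∠(MN, ND) = 90.00° ✓; |ND| = 39.10 ✓; |UD| = 42.29 ✓.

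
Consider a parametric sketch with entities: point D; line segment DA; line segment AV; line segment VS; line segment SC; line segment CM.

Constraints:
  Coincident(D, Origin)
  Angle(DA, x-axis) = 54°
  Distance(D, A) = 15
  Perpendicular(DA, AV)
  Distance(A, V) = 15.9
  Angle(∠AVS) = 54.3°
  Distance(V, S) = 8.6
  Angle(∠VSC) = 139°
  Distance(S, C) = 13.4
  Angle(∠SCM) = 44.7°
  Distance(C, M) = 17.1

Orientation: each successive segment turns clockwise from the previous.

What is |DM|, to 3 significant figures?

20.6

D is at the origin; DA runs at 54.0° with length 15.0, so A = (8.82, 12.1). The perpendicularity gives AV at right angles to DA, so AV runs at -36.0°; with |AV| = 15.9, V = (21.7, 2.79). ∠AVS = 54.3° gives VS at -162° from the x-axis; with |VS| = 8.6, S = (13.5, 0.0891). ∠VSC = 139.0° gives SC at 157° from the x-axis; with |SC| = 13.4, C = (1.15, 5.26). ∠SCM = 44.7° gives CM at 22.0° from the x-axis; with |CM| = 17.1, M = (17.0, 11.7). Then |DM| = |M − D| = 20.6.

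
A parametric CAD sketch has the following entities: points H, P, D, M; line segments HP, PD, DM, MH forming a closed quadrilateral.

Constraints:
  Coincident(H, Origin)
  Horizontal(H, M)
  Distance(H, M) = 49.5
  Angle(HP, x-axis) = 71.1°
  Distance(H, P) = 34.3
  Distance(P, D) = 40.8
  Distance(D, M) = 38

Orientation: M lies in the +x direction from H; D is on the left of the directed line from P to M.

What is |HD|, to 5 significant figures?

64.001

H is at the origin; H and M share the same y with |HM| = 49.5 and M in +x, so M = (49.5, 0). HP runs at 71.1° with |HP| = 34.3, so P = (11.110, 32.451). D is determined by |PD| = 40.8 and |DM| = 38.0 together: it lies at the intersection of circle(P, 40.8) and circle(M, 38.0). With |PM| = 50.267, the foot of the radical line on PM is 27.328 from P and the perpendicular offset is √(40.8² − 27.328²) = 30.295. Taking the left-of-PM solution: D = (51.539, 37.945).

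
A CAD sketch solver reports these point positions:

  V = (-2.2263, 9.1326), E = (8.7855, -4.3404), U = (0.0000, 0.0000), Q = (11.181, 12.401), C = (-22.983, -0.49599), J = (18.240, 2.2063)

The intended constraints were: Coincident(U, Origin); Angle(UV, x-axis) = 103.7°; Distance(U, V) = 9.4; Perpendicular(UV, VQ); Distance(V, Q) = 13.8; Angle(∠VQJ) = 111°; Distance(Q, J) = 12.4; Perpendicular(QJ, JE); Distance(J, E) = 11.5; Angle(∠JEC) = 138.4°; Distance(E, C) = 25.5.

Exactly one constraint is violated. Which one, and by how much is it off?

Distance(E, C) = 25.5 — off by 6.50.

U = (0.00, 0.00) ✓; UV at 103.7° ✓; |UV| = 9.400 ✓; ∠(UV, VQ) = 90.00° ✓; |VQ| = 13.80 ✓; ∠VQJ = 111.0° ✓; |QJ| = 12.40 ✓; ∠(QJ, JE) = 90.00° ✓; |JE| = 11.50 ✓; ∠JEC = 138.4° ✓; |EC| = 32.00 ✗.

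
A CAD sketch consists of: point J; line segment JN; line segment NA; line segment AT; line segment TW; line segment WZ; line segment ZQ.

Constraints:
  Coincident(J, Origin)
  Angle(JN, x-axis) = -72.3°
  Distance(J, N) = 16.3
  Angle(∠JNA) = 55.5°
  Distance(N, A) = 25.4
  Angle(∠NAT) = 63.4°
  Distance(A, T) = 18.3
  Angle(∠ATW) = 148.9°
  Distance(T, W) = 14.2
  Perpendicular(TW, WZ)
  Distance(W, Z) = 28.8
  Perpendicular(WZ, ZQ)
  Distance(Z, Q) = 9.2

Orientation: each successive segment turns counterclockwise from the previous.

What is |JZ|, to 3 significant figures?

23.8

∠ATW = 148.9° gives TW at -160° from the x-axis; with |TW| = 14.2, W = (-10.8, 3.26). TW ⟂ WZ, so WZ runs at -70.1°; with |WZ| = 28.8, Z = (-0.977, -23.8). Then |JZ| = |Z − J| = 23.8.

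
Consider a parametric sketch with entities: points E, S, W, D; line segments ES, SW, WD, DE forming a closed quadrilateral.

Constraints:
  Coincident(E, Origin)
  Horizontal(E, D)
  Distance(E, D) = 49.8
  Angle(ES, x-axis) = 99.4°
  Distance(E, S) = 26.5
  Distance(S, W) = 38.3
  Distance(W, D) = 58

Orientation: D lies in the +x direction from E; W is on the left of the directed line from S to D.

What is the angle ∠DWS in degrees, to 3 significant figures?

74.1°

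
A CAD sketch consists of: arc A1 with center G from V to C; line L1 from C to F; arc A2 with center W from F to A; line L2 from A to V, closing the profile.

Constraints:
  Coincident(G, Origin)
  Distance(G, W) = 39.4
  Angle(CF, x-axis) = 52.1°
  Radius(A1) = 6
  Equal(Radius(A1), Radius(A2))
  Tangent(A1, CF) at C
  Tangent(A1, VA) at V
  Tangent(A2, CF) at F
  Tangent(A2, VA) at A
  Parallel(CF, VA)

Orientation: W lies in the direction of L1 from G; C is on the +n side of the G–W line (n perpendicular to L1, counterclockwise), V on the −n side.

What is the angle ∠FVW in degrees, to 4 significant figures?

8.280°

The slot axis is L1's direction at 52.1°, so u = (cos 52.1°, sin 52.1°) = (0.6143, 0.7891) and n = (−sin 52.1°, cos 52.1°) = (-0.7891, 0.6143). G is at the origin and W lies 39.4 along u from G, so W = 39.4·u = (24.20, 31.09). Tangency of A1 to both parallel lines with radius 6.0 puts C and V at G ± 6.0·n: C = (-4.735, 3.686), V = (4.735, -3.686). Equal radii place F and A the same way about W: F = W + 6.0·n = (19.47, 34.78), A = W − 6.0·n = (28.94, 27.40). Then cos ∠FVW = VF·VW / (|VF||VW|), giving 8.280°.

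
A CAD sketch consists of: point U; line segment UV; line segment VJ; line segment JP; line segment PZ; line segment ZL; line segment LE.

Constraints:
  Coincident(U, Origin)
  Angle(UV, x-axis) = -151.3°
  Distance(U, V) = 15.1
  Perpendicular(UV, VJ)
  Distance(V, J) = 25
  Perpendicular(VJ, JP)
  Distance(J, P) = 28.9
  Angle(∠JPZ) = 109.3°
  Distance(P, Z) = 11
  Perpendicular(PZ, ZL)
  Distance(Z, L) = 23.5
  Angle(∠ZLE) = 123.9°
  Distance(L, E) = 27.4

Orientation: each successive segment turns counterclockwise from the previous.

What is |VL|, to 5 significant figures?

12.417

U is at the origin; UV runs at -151.3° with length 15.1, so V = (-13.245, -7.2514). UV ⟂ VJ, so VJ runs at -61.300°; with |VJ| = 25.0, J = (-1.2393, -29.180). VJ is perpendicular to JP, so JP runs at 28.700°; with |JP| = 28.9, P = (24.110, -15.302). ∠JPZ = 109.3° gives PZ at 99.400° from the x-axis; with |PZ| = 11.0, Z = (22.314, -4.4493). PZ is perpendicular to ZL, so ZL runs at -170.60°; with |ZL| = 23.5, L = (-0.87083, -8.2874). Then |VL| = |L − V| = 12.417.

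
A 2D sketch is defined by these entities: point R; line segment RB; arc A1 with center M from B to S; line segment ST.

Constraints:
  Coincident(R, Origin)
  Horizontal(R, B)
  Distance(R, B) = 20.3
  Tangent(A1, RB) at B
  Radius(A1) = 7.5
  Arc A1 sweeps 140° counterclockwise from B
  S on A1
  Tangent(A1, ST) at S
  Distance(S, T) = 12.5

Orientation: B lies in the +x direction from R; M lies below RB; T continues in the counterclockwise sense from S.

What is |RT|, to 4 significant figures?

32.87

On A1, B sits at bearing 90° from M; a 140° counterclockwise sweep puts S at bearing 230°, so S = M + 7.5·(cos 230°, sin 230°) = (15.48, -13.25). Since A1 is tangent to ST there, MS ⟂ ST, so ST runs along (−sin 230°, cos 230°); with |ST| = 12.5, T = (25.05, -21.28). Then |RT| = |T − R| = 32.87.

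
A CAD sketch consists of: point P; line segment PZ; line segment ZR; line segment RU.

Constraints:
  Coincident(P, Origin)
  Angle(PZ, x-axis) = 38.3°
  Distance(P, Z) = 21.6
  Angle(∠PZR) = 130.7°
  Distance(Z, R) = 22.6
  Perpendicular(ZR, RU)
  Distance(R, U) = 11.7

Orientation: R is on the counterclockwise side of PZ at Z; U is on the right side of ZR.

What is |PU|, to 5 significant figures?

46.196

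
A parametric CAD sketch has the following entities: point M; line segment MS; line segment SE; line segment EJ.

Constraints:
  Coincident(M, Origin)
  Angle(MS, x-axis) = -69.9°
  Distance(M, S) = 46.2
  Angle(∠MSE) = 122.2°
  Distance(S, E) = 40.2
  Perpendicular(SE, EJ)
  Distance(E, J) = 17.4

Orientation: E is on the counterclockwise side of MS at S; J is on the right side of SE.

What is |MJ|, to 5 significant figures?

85.983

M is at the origin; MS runs at -69.9° with length 46.2, so S = 46.2·(cos -69.9°, sin -69.9°) = (15.877, -43.386). ∠MSE = 122.2°, so SE runs at -69.9° + (180° − 122.2°) = -12.100° from the x-axis; with |SE| = 40.2, E = S + 40.2·(cos -12.100°, sin -12.100°) = (55.184, -51.813). SE ⟂ EJ; with |EJ| = 17.4 on the right of SE, J = E + 17.4·(-0.20962, -0.97778) = (51.537, -68.826). Then |MJ| = |J − M| = 85.983.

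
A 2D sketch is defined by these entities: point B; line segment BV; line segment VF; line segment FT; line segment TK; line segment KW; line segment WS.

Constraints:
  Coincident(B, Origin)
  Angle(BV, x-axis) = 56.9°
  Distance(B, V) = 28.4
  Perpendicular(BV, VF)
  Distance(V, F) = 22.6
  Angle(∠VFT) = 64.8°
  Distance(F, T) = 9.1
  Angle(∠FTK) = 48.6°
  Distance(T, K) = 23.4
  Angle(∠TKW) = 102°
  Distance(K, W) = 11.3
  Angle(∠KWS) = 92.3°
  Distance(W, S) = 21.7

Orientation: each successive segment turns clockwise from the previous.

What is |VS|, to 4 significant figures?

32.02

∠TKW = 102.0° gives KW at 2.300° from the x-axis; with |KW| = 11.3, W = (41.93, 30.19). ∠KWS = 92.3° gives WS at -85.40° from the x-axis; with |WS| = 21.7, S = (43.67, 8.556). Then |VS| = |S − V| = 32.02.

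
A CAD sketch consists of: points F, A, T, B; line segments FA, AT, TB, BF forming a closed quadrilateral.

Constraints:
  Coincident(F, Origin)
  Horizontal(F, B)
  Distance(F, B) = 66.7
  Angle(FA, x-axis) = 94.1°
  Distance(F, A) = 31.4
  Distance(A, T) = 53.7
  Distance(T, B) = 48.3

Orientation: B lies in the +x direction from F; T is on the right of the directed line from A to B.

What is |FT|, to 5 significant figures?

27.286

Checks: |AT| = 53.70 ✓; |TB| = 48.30 ✓.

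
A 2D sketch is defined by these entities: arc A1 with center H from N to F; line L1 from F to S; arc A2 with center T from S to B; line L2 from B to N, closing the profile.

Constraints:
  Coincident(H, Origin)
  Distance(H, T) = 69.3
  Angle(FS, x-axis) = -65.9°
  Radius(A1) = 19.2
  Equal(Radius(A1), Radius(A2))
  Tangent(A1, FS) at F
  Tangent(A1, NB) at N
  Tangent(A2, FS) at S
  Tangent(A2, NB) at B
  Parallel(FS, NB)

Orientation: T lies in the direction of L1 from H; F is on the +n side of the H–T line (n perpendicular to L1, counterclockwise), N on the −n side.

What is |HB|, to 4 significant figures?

71.91

The slot axis is L1's direction at -65.9°, so u = (cos -65.9°, sin -65.9°) = (0.4083, -0.9128) and n = (−sin -65.9°, cos -65.9°) = (0.9128, 0.4083). H is at the origin and T lies 69.3 along u from H, so T = 69.3·u = (28.30, -63.26). Tangency of A1 to both parallel lines with radius 19.2 puts F and N at H ± 19.2·n: F = (17.53, 7.840), N = (-17.53, -7.840). Equal radii place S and B the same way about T: S = T + 19.2·n = (45.82, -55.42), B = T − 19.2·n = (10.77, -71.10). Then |HB| = |B − H| = 71.91.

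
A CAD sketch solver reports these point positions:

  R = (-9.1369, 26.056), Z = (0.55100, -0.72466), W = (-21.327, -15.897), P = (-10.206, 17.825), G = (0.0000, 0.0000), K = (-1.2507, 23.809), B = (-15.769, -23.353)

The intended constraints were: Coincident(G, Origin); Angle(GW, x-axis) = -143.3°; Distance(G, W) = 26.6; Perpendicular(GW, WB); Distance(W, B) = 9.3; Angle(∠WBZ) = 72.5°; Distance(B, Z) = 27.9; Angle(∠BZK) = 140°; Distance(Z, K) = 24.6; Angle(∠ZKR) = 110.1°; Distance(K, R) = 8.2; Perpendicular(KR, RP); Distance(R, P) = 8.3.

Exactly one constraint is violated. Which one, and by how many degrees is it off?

Perpendicular(KR, RP) — off by 8.50°.

G = (0.00, 0.00) ✓; GW at -143.3° ✓; |GW| = 26.60 ✓; ∠(GW, WB) = 90.00° ✓; |WB| = 9.300 ✓; ∠WBZ = 72.50° ✓; |BZ| = 27.90 ✓; ∠BZK = 140.0° ✓; |ZK| = 24.60 ✓; ∠ZKR = 110.1° ✓; |KR| = 8.200 ✓; ∠(KR, RP) = 98.50° ✗; |RP| = 8.300 ✓.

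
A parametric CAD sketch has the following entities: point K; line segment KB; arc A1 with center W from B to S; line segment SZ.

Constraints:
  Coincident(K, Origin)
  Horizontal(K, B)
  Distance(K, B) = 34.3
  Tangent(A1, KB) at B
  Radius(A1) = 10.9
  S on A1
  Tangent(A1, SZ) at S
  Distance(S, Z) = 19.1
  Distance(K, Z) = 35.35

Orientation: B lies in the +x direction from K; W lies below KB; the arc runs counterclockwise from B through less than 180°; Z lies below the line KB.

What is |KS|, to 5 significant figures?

25.335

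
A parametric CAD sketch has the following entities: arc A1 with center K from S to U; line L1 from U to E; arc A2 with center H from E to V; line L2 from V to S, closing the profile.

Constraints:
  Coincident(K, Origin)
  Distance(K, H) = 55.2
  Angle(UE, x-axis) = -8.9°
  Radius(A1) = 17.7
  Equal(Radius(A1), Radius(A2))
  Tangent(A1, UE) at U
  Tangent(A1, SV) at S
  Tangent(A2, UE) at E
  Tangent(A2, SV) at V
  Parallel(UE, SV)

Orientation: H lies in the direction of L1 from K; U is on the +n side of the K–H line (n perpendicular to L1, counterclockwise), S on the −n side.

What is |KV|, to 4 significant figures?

57.97

The slot axis is L1's direction at -8.9°, so u = (cos -8.9°, sin -8.9°) = (0.9880, -0.1547) and n = (−sin -8.9°, cos -8.9°) = (0.1547, 0.9880). K is at the origin and H lies 55.2 along u from K, so H = 55.2·u = (54.54, -8.540). Tangency of A1 to both parallel lines with radius 17.7 puts U and S at K ± 17.7·n: U = (2.738, 17.49), S = (-2.738, -17.49). Equal radii place E and V the same way about H: E = H + 17.7·n = (57.27, 8.947), V = H − 17.7·n = (51.80, -26.03). Then |KV| = |V − K| = 57.97.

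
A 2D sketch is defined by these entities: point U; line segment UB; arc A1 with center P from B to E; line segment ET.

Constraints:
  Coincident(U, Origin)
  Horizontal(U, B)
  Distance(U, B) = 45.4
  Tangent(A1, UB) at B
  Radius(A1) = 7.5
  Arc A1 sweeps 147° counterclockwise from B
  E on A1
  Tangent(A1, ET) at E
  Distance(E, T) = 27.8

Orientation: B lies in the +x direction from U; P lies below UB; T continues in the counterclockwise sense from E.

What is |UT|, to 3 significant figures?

70.8

On A1, B sits at bearing 90° from P; a 147° counterclockwise sweep puts E at bearing 237°, so E = P + 7.5·(cos 237°, sin 237°) = (41.3, -13.8). The tangent condition forces PE to be normal to ET, so ET runs along (−sin 237°, cos 237°); with |ET| = 27.8, T = (64.6, -28.9). Then |UT| = |T − U| = 70.8.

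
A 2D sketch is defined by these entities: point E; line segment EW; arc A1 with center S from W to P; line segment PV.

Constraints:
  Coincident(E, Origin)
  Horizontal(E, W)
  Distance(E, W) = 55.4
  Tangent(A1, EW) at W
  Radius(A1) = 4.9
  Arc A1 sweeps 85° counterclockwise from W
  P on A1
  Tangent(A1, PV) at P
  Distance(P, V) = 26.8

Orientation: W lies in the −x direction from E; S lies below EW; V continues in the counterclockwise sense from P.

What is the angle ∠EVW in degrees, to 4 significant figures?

50.50°

E is at the origin; E and W share the same y with |EW| = 55.4 and W on the −x side, so W = (-55.40, 0.000). Tangency of A1 to EW means the radius SW is perpendicular to EW, so S = W + (0, -4.9) = (-55.40, -4.900). On A1, W sits at bearing 90° from S; an 85° counterclockwise sweep puts P at bearing 175°, so P = S + 4.9·(cos 175°, sin 175°) = (-60.28, -4.473). Since A1 is tangent to PV there, SP ⟂ PV, so PV runs along (−sin 175°, cos 175°); with |PV| = 26.8, V = (-62.62, -31.17). Then cos ∠EVW = VE·VW / (|VE||VW|), giving 50.50°.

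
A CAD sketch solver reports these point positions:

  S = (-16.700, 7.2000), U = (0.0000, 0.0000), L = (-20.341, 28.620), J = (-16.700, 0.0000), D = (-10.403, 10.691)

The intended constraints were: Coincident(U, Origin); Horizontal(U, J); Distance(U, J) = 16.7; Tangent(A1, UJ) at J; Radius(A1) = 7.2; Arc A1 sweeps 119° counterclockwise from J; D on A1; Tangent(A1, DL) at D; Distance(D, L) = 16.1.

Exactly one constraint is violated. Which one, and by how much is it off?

Distance(D, L) = 16.1 — off by 4.40.

U = (0.00, 0.00) ✓; U.y = 0.00, J.y = 0.00 ✓; |UJ| = 16.70 ✓; ∠(SJ, JU) = 90.00° ✓; |SJ| = 7.200 ✓; bearing(S→D) − bearing(S→J) = 119.0° ✓; |SD| = 7.200 ✓; ∠(SD, DL) = 90.00° ✓; |DL| = 20.50 ✗.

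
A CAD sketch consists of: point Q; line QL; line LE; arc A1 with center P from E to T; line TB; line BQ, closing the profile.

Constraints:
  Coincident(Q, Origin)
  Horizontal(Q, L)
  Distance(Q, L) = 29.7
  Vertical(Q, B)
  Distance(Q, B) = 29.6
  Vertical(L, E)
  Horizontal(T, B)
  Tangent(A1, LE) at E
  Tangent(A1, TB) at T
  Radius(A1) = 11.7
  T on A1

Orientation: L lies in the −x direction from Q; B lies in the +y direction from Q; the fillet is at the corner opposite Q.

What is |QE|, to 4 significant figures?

34.68

Q is at the origin; QL is horizontal with |QL| = 29.7 and L on the −x side, so L = (-29.70, 0.000). QB is vertical with |QB| = 29.6 and B on the +y side, so B = (0.000, 29.60). The virtual corner opposite Q is at (-29.70, 29.60). A1 meets LE tangentially, so PE is at right angles to LE and the tangent condition forces PT to be normal to TB, with radius 11.7, so the center P sits 11.7 in from both sides at P = (-18.00, 17.90). That places the tangent points at E = (-29.70, 17.90) on LE and T = (-18.00, 29.60) on TB. Then |QE| = |E − Q| = 34.68.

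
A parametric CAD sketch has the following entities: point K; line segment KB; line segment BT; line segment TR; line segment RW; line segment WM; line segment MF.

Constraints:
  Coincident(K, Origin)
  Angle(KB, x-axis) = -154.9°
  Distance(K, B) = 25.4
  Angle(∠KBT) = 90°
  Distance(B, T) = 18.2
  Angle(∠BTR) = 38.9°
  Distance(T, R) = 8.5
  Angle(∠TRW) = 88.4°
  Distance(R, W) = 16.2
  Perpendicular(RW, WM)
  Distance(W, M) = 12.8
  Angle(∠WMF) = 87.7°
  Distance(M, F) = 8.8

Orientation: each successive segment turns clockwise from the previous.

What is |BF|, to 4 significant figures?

18.83

The perpendicularity gives WM at right angles to RW, so WM runs at 152.4°; with |WM| = 12.8, M = (-41.93, -6.446). ∠WMF = 87.7° gives MF at 60.10° from the x-axis; with |MF| = 8.8, F = (-37.54, 1.183). Then |BF| = |F − B| = 18.83.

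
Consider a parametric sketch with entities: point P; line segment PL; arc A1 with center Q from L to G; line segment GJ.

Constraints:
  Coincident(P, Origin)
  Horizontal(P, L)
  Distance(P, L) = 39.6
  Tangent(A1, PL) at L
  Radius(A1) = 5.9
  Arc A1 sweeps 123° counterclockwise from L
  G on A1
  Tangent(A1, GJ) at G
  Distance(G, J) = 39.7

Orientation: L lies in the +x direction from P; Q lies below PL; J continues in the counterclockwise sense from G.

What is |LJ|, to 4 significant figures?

45.57

P is at the origin; P and L share the same y with |PL| = 39.6 and L on the +x side, so L = (39.60, 0.000). Tangency of A1 to PL means the radius QL is perpendicular to PL, so Q = L + (0, -5.9) = (39.60, -5.900). On A1, L sits at bearing 90° from Q; a 123° counterclockwise sweep puts G at bearing 213°, so G = Q + 5.9·(cos 213°, sin 213°) = (34.65, -9.113). Tangency of A1 to GJ means the radius QG is perpendicular to GJ, so GJ runs along (−sin 213°, cos 213°); with |GJ| = 39.7, J = (56.27, -42.41). Then |LJ| = |J − L| = 45.57.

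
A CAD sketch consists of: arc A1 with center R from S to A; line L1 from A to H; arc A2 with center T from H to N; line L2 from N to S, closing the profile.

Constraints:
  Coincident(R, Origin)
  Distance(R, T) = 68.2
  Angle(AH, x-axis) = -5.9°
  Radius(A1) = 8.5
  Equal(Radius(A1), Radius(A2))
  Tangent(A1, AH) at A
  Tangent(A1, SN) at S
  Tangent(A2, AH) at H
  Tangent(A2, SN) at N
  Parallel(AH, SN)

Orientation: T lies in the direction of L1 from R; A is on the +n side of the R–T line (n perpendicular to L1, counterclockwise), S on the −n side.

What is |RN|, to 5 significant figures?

68.728

The slot axis is L1's direction at -5.9°, so u = (cos -5.9°, sin -5.9°) = (0.99470, -0.10279) and n = (−sin -5.9°, cos -5.9°) = (0.10279, 0.99470). R is at the origin and T lies 68.2 along u from R, so T = 68.2·u = (67.839, -7.0105). Tangency of A1 to both parallel lines with radius 8.5 puts A and S at R ± 8.5·n: A = (0.87374, 8.4550), S = (-0.87374, -8.4550). Equal radii place H and N the same way about T: H = T + 8.5·n = (68.712, 1.4445), N = T − 8.5·n = (66.965, -15.465). Then |RN| = |N − R| = 68.728.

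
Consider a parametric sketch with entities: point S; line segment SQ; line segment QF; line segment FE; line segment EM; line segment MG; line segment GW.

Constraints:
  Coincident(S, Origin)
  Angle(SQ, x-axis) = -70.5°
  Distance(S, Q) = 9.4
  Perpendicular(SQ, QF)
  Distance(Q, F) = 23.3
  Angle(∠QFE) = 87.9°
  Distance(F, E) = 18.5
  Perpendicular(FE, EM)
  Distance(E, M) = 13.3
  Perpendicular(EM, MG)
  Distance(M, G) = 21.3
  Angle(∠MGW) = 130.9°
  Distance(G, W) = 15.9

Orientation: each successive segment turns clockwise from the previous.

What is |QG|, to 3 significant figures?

10.6

S is at the origin; SQ runs at -70.5° with length 9.4, so Q = (3.14, -8.86). SQ is perpendicular to QF, so QF runs at -160°; with |QF| = 23.3, F = (-18.8, -16.6). ∠QFE = 87.9° gives FE at 107° from the x-axis; with |FE| = 18.5, E = (-24.4, 1.01). FE ⟂ EM, so EM runs at 17.4°; with |EM| = 13.3, M = (-11.7, 4.99). EM is perpendicular to MG, so MG runs at -72.6°; with |MG| = 21.3, G = (-5.30, -15.3). Then |QG| = |G − Q| = 10.6.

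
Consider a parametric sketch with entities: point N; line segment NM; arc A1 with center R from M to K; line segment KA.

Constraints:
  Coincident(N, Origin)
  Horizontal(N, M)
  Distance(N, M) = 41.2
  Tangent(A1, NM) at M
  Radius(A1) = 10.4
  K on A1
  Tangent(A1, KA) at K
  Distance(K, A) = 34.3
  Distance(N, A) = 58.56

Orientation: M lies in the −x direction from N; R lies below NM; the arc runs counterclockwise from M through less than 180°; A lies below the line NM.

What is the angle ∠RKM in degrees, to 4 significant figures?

32.68°

Checks: ∠(RM, MN) = 90.00° ✓; |RM| = 10.40 ✓; |RK| = 10.40 ✓; ∠(RK, KA) = 90.00° ✓; |KA| = 34.30 ✓; |NA| = 58.56 ✓.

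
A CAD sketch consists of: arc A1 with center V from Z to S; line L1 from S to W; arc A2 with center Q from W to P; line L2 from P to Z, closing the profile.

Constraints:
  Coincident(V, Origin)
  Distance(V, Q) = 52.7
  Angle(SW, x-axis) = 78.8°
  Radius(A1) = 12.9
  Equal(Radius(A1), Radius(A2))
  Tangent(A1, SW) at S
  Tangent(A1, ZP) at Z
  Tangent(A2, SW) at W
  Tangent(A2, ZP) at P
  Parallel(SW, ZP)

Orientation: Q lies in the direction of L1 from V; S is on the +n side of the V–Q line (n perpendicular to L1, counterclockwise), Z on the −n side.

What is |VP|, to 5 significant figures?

54.256

The slot axis is L1's direction at 78.8°, so u = (cos 78.8°, sin 78.8°) = (0.19423, 0.98096) and n = (−sin 78.8°, cos 78.8°) = (-0.98096, 0.19423). V is at the origin and Q lies 52.7 along u from V, so Q = 52.7·u = (10.236, 51.696). Tangency of A1 to both parallel lines with radius 12.9 puts S and Z at V ± 12.9·n: S = (-12.654, 2.5056), Z = (12.654, -2.5056). Equal radii place W and P the same way about Q: W = Q + 12.9·n = (-2.4182, 54.202), P = Q − 12.9·n = (22.890, 49.191). Then |VP| = |P − V| = 54.256.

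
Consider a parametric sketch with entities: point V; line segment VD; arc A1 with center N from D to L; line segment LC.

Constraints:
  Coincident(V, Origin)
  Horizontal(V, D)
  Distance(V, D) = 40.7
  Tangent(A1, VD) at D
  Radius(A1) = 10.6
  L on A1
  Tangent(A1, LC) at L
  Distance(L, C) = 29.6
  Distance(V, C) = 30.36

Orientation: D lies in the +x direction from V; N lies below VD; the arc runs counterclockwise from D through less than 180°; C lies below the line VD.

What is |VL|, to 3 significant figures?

32.7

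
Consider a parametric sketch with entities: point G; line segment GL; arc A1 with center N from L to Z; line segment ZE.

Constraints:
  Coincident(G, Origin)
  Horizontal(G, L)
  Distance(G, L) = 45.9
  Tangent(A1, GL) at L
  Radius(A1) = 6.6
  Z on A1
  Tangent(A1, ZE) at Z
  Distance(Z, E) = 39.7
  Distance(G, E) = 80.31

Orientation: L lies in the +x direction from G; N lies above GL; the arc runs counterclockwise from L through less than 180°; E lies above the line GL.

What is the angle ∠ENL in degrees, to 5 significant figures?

142.30°

G is at the origin; G and L share the same y with |GL| = 45.9 and L on the +x side, so L = (45.900, 0.0000). A1 meets GL tangentially, so NL is at right angles to GL, so N = L + (0, 6.6) = (45.900, 6.6000). Since NZ ⟂ ZE (tangency), |NE| = √(6.6² + 39.7²) = 40.245 regardless of where Z sits on A1. So E lies on both circle(G, 80.31) and circle(N, 40.245); the above-GL intersection is E = (70.512, 38.442). Z is the foot of the tangent from E: Z = (51.713, 3.4748).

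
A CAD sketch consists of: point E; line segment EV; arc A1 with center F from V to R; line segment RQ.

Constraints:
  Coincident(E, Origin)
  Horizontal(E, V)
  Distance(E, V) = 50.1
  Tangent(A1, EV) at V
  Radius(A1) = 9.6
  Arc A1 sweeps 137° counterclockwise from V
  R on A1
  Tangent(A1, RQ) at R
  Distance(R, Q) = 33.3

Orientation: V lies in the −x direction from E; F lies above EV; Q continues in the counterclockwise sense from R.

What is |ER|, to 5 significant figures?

46.617

E is at the origin; E and V share the same y with |EV| = 50.1 and V on the −x side, so V = (-50.100, 0.0000). A1 meets EV tangentially, so FV is at right angles to EV, so F = V + (0, 9.6) = (-50.100, 9.6000). On A1, V sits at bearing -90° from F; a 137° counterclockwise sweep puts R at bearing 47°, so R = F + 9.6·(cos 47°, sin 47°) = (-43.553, 16.621). Then |ER| = |R − E| = 46.617.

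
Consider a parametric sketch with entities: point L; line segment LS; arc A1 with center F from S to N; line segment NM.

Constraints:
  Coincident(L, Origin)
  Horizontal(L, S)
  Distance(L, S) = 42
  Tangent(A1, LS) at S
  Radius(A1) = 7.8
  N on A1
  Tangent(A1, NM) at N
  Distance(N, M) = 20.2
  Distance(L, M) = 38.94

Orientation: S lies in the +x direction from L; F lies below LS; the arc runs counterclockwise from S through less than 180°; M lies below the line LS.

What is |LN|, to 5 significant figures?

34.938

L is at the origin; L and S share the same y with |LS| = 42.0 and S on the +x side, so S = (42.000, 0.0000). The tangent condition forces FS to be normal to LS, so F = S + (0, -7.8) = (42.000, -7.8000). Since FN ⟂ NM (tangency), |FM| = √(7.8² + 20.2²) = 21.654 regardless of where N sits on A1. So M lies on both circle(L, 38.94) and circle(F, 21.654); the below-LS intersection is M = (29.466, -25.457). N is the foot of the tangent from M: N = (34.440, -5.8793).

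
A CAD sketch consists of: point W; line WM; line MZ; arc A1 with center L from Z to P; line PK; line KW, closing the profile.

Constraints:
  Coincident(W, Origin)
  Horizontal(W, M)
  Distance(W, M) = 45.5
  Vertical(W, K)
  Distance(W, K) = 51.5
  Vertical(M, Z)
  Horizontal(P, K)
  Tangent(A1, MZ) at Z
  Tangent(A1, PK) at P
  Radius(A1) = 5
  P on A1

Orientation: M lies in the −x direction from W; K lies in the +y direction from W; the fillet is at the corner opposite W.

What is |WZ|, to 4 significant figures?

65.06

W is at the origin; WM is horizontal with |WM| = 45.5 and M on the −x side, so M = (-45.50, 0.000). WK is vertical with |WK| = 51.5 and K on the +y side, so K = (0.000, 51.50). The virtual corner opposite W is at (-45.50, 51.50). Tangency of A1 to MZ means the radius LZ is perpendicular to MZ and tangency of A1 to PK means the radius LP is perpendicular to PK, with radius 5.0, so the center L sits 5.0 in from both sides at L = (-40.50, 46.50). That places the tangent points at Z = (-45.50, 46.50) on MZ and P = (-40.50, 51.50) on PK. Then |WZ| = |Z − W| = 65.06.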